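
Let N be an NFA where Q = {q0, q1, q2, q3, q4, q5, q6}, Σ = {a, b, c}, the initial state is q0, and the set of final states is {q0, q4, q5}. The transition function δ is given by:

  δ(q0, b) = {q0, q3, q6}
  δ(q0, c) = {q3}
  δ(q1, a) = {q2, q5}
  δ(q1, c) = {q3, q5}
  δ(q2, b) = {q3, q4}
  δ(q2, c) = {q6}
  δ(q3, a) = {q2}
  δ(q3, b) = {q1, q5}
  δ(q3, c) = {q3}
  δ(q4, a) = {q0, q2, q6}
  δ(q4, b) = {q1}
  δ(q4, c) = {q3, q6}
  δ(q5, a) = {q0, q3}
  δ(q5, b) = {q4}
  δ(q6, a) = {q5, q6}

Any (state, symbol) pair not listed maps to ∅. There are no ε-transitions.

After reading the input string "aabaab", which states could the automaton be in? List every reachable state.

Start in {q0}.
Read 'a': q0→∅; now ∅.
The set is empty and remains empty for the remaining 5 symbols.

∅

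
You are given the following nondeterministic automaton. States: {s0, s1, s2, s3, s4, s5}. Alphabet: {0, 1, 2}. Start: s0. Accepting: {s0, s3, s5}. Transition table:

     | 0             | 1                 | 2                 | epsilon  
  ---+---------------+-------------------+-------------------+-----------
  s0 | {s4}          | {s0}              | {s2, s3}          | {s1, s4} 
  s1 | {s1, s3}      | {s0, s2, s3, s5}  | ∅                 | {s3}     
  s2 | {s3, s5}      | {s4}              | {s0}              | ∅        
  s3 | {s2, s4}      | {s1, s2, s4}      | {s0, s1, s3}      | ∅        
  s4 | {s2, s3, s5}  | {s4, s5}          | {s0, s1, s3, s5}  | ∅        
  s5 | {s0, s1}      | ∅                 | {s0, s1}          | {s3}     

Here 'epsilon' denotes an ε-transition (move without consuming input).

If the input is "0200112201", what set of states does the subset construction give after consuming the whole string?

{s0, s1, s2, s3, s4, s5}

Start: ε-closure({s0}) = {s0, s1, s3, s4}.
Read '0': s0→{s4}, s1→{s1, s3}, s3→{s2, s4}, s4→{s2, s3, s5}; now {s1, s2, s3, s4, s5}.
Read '2': s1→∅, s2→{s0}, s3→{s0, s1, s3}, s4→{s0, s1, s3, s5}, s5→{s0, s1}; union {s0, s1, s3, s5}; ε-closure = {s0, s1, s3, s4, s5}.
Read '0': s0→{s4}, s1→{s1, s3}, s3→{s2, s4}, s4→{s2, s3, s5}, s5→{s0, s1}; now {s0, s1, s2, s3, s4, s5}.
Read '0': s0→{s4}, s1→{s1, s3}, s2→{s3, s5}, s3→{s2, s4}, s4→{s2, s3, s5}, s5→{s0, s1}; now {s0, s1, s2, s3, s4, s5}.
Read '1': s0→{s0}, s1→{s0, s2, s3, s5}, s2→{s4}, s3→{s1, s2, s4}, s4→{s4, s5}, s5→∅; now {s0, s1, s2, s3, s4, s5}.
Read '1': s0→{s0}, s1→{s0, s2, s3, s5}, s2→{s4}, s3→{s1, s2, s4}, s4→{s4, s5}, s5→∅; now {s0, s1, s2, s3, s4, s5}.
Read '2': s0→{s2, s3}, s1→∅, s2→{s0}, s3→{s0, s1, s3}, s4→{s0, s1, s3, s5}, s5→{s0, s1}; union {s0, s1, s2, s3, s5}; ε-closure = {s0, s1, s2, s3, s4, s5}.
Read '2': s0→{s2, s3}, s1→∅, s2→{s0}, s3→{s0, s1, s3}, s4→{s0, s1, s3, s5}, s5→{s0, s1}; union {s0, s1, s2, s3, s5}; ε-closure = {s0, s1, s2, s3, s4, s5}.
Read '0': s0→{s4}, s1→{s1, s3}, s2→{s3, s5}, s3→{s2, s4}, s4→{s2, s3, s5}, s5→{s0, s1}; now {s0, s1, s2, s3, s4, s5}.
Read '1': s0→{s0}, s1→{s0, s2, s3, s5}, s2→{s4}, s3→{s1, s2, s4}, s4→{s4, s5}, s5→∅; now {s0, s1, s2, s3, s4, s5}.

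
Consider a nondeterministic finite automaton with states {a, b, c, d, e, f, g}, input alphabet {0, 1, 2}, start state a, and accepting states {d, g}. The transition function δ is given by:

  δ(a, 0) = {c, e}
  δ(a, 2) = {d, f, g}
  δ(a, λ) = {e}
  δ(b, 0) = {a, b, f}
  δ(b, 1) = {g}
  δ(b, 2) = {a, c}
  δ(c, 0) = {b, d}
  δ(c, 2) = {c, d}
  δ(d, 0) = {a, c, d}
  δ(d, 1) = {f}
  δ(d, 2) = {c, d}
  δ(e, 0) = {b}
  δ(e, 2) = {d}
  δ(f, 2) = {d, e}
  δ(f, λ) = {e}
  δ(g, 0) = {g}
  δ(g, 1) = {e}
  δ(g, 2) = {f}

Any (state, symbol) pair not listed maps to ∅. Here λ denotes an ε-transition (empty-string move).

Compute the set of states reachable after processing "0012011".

Start: ε-closure({a}) = {a, e}.
Read '0': a→{c, e}, e→{b}; now {b, c, e}.
Read '0': b→{a, b, f}, c→{b, d}, e→{b}; union {a, b, d, f}; ε-closure = {a, b, d, e, f}.
Read '1': a→∅, b→{g}, d→{f}, e→∅, f→∅; union {f, g}; ε-closure = {e, f, g}.
Read '2': e→{d}, f→{d, e}, g→{f}; now {d, e, f}.
Read '0': d→{a, c, d}, e→{b}, f→∅; union {a, b, c, d}; ε-closure = {a, b, c, d, e}.
Read '1': a→∅, b→{g}, c→∅, d→{f}, e→∅; union {f, g}; ε-closure = {e, f, g}.
Read '1': e→∅, f→∅, g→{e}; now {e}.

{e}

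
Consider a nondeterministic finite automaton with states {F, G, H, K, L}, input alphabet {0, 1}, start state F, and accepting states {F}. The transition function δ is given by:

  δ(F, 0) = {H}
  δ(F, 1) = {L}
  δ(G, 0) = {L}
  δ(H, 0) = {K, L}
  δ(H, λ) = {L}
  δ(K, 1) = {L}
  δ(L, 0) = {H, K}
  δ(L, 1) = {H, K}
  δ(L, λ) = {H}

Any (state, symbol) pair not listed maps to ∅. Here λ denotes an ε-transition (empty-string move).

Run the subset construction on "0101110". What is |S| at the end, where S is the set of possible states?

3

Start in {F}.
Read '0': F→{H}; union {H}; ε-closure = {H, L}.
Read '1': H→∅, L→{H, K}; union {H, K}; ε-closure = {H, K, L}.
Read '0': H→{K, L}, K→∅, L→{H, K}; now {H, K, L}.
Read '1': H→∅, K→{L}, L→{H, K}; now {H, K, L}.
Read '1': H→∅, K→{L}, L→{H, K}; now {H, K, L}.
Read '1': H→∅, K→{L}, L→{H, K}; now {H, K, L}.
Read '0': H→{K, L}, K→∅, L→{H, K}; now {H, K, L}.
That set has 3 states.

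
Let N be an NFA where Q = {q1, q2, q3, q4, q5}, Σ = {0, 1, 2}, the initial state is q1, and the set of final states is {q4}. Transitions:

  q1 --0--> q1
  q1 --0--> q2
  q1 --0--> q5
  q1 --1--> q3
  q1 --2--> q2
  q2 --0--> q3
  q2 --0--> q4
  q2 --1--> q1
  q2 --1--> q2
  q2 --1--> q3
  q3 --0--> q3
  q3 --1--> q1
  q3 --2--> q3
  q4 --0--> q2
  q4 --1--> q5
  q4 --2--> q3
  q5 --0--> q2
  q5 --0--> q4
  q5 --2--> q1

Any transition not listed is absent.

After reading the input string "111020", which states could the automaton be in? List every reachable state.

{q3}

Start in {q1}.
Read '1': {q1} → {q3}.
Read '1': {q3} → {q1}.
Read '1': {q1} → {q3}.
Read '0': {q3} → {q3}.
Read '2': {q3} → {q3}.
Read '0': {q3} → {q3}.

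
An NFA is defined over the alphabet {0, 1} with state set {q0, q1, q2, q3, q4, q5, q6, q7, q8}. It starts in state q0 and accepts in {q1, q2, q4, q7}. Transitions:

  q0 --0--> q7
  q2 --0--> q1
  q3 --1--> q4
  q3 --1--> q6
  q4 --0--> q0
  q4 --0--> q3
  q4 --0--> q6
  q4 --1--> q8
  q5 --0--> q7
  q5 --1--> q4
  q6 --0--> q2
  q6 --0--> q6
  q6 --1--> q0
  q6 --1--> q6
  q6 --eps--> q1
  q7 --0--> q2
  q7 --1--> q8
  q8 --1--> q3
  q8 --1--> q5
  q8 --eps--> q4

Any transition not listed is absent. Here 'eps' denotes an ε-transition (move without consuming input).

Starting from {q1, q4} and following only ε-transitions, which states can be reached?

Begin with {q1, q4}.
No ε-moves leave this set, so the closure equals the set itself.

{q1, q4}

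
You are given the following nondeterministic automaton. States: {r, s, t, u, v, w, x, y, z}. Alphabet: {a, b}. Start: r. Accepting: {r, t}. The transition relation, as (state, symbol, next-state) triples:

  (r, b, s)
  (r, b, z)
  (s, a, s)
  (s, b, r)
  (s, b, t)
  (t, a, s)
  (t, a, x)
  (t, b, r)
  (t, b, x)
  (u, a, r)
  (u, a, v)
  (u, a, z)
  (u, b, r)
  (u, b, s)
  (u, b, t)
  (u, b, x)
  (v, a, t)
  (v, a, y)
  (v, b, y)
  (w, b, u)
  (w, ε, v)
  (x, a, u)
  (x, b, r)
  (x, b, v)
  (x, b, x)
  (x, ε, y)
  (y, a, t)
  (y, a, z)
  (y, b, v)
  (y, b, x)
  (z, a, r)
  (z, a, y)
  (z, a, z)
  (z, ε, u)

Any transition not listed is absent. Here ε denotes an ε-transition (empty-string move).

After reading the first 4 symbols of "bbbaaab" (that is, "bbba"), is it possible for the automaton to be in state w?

Start in {r}.
Read 'b': r→{s, z}; union {s, z}; ε-closure = {s, u, z}.
Read 'b': s→{r, t}, u→{r, s, t, x}, z→∅; union {r, s, t, x}; ε-closure = {r, s, t, x, y}.
Read 'b': r→{s, z}, s→{r, t}, t→{r, x}, x→{r, v, x}, y→{v, x}; union {r, s, t, v, x, z}; ε-closure = {r, s, t, u, v, x, y, z}.
Read 'a': r→∅, s→{s}, t→{s, x}, u→{r, v, z}, v→{t, y}, x→{u}, y→{t, z}, z→{r, y, z}; now {r, s, t, u, v, x, y, z}.
State w is not in {r, s, t, u, v, x, y, z}.

No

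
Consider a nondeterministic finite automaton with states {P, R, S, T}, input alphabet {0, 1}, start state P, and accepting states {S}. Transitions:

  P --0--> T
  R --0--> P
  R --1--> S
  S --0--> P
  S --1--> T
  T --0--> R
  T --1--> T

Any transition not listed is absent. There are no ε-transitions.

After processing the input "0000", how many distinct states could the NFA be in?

1

Start in {P}.
Read '0': {P} → {T}.
Read '0': {T} → {R}.
Read '0': {R} → {P}.
Read '0': {P} → {T}.
That set has 1 state.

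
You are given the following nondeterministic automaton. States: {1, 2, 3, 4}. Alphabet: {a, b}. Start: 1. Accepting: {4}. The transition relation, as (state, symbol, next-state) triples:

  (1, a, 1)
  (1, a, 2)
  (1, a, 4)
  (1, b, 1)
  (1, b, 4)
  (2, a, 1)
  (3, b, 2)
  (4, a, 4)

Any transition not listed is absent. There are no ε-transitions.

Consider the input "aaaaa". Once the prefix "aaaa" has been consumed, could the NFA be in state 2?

Yes

Start in {1}.
Read 'a': {1} → {1, 2, 4}.
Read 'a': {1, 2, 4} → {1, 2, 4}.
Read 'a': {1, 2, 4} → {1, 2, 4}.
Read 'a': {1, 2, 4} → {1, 2, 4}.
State 2 is in {1, 2, 4}.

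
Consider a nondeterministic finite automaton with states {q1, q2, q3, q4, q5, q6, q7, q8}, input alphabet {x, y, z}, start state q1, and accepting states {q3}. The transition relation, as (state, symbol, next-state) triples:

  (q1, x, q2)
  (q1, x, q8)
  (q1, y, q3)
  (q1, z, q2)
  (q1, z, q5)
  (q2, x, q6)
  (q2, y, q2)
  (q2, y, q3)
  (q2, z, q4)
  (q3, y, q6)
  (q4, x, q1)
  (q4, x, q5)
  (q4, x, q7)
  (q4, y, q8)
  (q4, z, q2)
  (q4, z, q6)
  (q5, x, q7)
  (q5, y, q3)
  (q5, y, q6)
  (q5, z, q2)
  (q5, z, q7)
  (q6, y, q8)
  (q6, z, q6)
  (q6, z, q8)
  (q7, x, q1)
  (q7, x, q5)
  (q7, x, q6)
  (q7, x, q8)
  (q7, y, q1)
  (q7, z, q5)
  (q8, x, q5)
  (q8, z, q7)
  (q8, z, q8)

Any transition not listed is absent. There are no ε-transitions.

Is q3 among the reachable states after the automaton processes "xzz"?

Start in {q1}.
Read 'x': q1→{q2, q8}; now {q2, q8}.
Read 'z': q2→{q4}, q8→{q7, q8}; now {q4, q7, q8}.
Read 'z': q4→{q2, q6}, q7→{q5}, q8→{q7, q8}; now {q2, q5, q6, q7, q8}.
State q3 is not in {q2, q5, q6, q7, q8}.

No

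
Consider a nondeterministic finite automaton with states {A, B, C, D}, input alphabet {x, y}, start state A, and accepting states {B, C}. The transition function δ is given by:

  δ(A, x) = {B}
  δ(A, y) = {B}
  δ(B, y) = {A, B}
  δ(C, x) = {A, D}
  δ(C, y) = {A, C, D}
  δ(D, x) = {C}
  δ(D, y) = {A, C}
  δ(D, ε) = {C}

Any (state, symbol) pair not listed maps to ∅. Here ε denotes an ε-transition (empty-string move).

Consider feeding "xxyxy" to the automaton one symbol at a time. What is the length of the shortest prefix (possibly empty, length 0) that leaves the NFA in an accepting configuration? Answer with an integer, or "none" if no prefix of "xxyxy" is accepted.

Start in {A}.
Read 'x': A→{B}; now {B}.
None of the earlier sets intersect F, but {B} does.

1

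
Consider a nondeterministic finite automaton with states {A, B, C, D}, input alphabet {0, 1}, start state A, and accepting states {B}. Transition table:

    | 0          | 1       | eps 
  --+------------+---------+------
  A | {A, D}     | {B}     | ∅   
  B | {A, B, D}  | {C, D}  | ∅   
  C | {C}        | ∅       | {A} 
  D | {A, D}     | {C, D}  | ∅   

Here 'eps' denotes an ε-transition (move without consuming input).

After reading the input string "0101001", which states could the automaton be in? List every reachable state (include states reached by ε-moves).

{A, B, C, D}

Start in {A}.
Read '0': {A} → {A, D}.
Read '1': {A, D} → {A, B, C, D}.
Read '0': {A, B, C, D} → {A, B, C, D}.
Read '1': {A, B, C, D} → {A, B, C, D}.
Read '0': {A, B, C, D} → {A, B, C, D}.
Read '0': {A, B, C, D} → {A, B, C, D}.
Read '1': {A, B, C, D} → {A, B, C, D}.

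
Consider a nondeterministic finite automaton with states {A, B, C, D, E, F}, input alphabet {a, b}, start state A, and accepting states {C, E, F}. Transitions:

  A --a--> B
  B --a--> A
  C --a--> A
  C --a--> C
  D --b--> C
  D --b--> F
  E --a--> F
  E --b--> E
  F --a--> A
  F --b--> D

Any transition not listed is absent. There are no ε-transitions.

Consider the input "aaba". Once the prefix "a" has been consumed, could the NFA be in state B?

Yes

Start in {A}.
Read 'a': A→{B}; now {B}.
State B is in {B}.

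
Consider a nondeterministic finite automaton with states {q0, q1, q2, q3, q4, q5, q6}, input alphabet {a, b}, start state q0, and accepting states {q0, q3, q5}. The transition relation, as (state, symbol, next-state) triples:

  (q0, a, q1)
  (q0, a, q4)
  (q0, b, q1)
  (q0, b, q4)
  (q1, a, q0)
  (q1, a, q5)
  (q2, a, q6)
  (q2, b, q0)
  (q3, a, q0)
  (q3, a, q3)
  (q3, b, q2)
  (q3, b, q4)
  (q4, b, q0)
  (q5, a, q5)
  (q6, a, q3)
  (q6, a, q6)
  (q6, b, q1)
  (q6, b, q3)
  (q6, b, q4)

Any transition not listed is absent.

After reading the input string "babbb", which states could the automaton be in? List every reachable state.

Start in {q0}.
Read 'b': q0→{q1, q4}; now {q1, q4}.
Read 'a': q1→{q0, q5}, q4→∅; now {q0, q5}.
Read 'b': q0→{q1, q4}, q5→∅; now {q1, q4}.
Read 'b': q1→∅, q4→{q0}; now {q0}.
Read 'b': q0→{q1, q4}; now {q1, q4}.

{q1, q4}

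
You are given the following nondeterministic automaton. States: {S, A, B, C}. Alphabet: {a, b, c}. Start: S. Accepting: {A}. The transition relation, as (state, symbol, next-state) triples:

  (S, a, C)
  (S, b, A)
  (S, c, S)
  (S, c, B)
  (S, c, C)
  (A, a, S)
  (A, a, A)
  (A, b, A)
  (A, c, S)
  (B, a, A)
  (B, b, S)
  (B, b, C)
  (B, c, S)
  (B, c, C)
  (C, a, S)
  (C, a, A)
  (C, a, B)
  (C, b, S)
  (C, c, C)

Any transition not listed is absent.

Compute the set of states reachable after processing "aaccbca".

Start in {S}.
Read 'a': {S} → {C}.
Read 'a': {C} → {S, A, B}.
Read 'c': {S, A, B} → {S, B, C}.
Read 'c': {S, B, C} → {S, B, C}.
Read 'b': {S, B, C} → {S, A, C}.
Read 'c': {S, A, C} → {S, B, C}.
Read 'a': {S, B, C} → {S, A, B, C}.

{S, A, B, C}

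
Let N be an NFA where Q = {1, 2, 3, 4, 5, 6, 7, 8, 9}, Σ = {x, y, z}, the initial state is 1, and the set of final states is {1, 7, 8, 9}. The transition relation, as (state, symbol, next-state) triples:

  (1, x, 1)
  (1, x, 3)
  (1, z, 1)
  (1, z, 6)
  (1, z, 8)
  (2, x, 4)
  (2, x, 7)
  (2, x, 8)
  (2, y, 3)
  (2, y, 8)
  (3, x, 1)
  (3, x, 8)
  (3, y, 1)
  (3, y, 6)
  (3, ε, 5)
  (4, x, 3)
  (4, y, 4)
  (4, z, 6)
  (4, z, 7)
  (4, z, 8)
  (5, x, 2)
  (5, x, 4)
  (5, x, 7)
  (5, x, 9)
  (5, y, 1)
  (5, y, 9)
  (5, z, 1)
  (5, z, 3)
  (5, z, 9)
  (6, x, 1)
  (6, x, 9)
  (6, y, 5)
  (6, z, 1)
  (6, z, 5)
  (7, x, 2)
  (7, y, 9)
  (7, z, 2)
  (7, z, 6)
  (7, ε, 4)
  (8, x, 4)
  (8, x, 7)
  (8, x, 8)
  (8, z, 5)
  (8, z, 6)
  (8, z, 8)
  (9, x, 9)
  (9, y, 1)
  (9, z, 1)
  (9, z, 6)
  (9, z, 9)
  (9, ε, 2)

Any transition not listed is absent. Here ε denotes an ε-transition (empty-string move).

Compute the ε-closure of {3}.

{3, 5}

Begin with {3}.
ε-move 3 → 5; add 5.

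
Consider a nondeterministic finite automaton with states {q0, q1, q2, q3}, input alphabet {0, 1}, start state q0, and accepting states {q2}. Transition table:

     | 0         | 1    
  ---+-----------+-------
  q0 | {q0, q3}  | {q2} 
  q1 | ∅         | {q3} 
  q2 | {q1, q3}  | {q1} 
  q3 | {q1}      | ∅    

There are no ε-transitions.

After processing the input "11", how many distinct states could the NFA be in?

1

Start in {q0}.
Read '1': q0→{q2}; now {q2}.
Read '1': q2→{q1}; now {q1}.
That set has 1 state.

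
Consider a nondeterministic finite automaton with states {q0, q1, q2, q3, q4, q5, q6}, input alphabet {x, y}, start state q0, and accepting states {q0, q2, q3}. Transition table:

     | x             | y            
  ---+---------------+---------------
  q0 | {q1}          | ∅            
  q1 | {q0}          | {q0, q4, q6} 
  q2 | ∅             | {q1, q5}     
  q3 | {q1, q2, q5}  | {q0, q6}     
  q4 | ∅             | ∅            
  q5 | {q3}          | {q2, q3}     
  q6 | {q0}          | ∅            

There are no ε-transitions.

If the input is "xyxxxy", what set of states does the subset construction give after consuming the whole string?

Start in {q0}.
Read 'x': {q0} → {q1}.
Read 'y': {q1} → {q0, q4, q6}.
Read 'x': {q0, q4, q6} → {q0, q1}.
Read 'x': {q0, q1} → {q0, q1}.
Read 'x': {q0, q1} → {q0, q1}.
Read 'y': {q0, q1} → {q0, q4, q6}.

{q0, q4, q6}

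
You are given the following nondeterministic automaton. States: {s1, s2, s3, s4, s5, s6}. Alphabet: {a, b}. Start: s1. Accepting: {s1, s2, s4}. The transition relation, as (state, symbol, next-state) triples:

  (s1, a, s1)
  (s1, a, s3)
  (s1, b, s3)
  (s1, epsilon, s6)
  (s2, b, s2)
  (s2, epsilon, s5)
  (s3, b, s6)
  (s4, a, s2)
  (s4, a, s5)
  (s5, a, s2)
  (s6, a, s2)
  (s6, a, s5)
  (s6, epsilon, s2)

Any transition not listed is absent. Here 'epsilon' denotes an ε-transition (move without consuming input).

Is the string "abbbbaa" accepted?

Yes

Start: ε-closure({s1}) = {s1, s2, s5, s6}.
Read 'a': {s1, s2, s5, s6} → {s1, s2, s3, s5, s6}.
Read 'b': {s1, s2, s3, s5, s6} → {s2, s3, s5, s6}.
Read 'b': {s2, s3, s5, s6} → {s2, s5, s6}.
Read 'b': {s2, s5, s6} → {s2, s5}.
Read 'b': {s2, s5} → {s2, s5}.
Read 'a': {s2, s5} → {s2, s5}.
Read 'a': {s2, s5} → {s2, s5}.
The final set {s2, s5} contains the accepting state s2.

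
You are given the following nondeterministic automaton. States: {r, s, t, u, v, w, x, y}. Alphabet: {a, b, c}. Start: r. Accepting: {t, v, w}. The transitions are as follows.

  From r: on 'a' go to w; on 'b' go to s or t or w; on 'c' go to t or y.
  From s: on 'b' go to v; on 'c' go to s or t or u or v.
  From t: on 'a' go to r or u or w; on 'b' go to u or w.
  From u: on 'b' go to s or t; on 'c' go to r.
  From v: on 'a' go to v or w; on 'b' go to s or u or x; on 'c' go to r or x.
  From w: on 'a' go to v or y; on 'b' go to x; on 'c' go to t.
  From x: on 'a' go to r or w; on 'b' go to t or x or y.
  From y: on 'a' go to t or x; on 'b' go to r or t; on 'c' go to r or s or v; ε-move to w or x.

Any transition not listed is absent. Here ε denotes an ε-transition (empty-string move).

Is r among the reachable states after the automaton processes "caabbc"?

Yes

Start in {r}.
Read 'c': r→{t, y}; union {t, y}; ε-closure = {t, w, x, y}.
Read 'a': t→{r, u, w}, w→{v, y}, x→{r, w}, y→{t, x}; now {r, t, u, v, w, x, y}.
Read 'a': r→{w}, t→{r, u, w}, u→∅, v→{v, w}, w→{v, y}, x→{r, w}, y→{t, x}; now {r, t, u, v, w, x, y}.
Read 'b': r→{s, t, w}, t→{u, w}, u→{s, t}, v→{s, u, x}, w→{x}, x→{t, x, y}, y→{r, t}; now {r, s, t, u, w, x, y}.
Read 'b': r→{s, t, w}, s→{v}, t→{u, w}, u→{s, t}, w→{x}, x→{t, x, y}, y→{r, t}; now {r, s, t, u, v, w, x, y}.
Read 'c': r→{t, y}, s→{s, t, u, v}, t→∅, u→{r}, v→{r, x}, w→{t}, x→∅, y→{r, s, v}; union {r, s, t, u, v, x, y}; ε-closure = {r, s, t, u, v, w, x, y}.
State r is in {r, s, t, u, v, w, x, y}.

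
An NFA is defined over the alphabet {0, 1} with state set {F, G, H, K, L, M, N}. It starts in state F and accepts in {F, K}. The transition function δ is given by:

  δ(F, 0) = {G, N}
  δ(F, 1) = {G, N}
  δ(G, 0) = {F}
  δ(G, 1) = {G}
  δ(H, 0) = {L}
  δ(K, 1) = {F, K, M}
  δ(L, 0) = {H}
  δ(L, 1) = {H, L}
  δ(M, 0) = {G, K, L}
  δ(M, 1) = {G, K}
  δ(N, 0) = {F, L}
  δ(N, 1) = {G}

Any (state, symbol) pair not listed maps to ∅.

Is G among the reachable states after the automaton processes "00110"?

No

Start in {F}.
Read '0': {F} → {G, N}.
Read '0': {G, N} → {F, L}.
Read '1': {F, L} → {G, H, L, N}.
Read '1': {G, H, L, N} → {G, H, L}.
Read '0': {G, H, L} → {F, H, L}.
State G is not in {F, H, L}.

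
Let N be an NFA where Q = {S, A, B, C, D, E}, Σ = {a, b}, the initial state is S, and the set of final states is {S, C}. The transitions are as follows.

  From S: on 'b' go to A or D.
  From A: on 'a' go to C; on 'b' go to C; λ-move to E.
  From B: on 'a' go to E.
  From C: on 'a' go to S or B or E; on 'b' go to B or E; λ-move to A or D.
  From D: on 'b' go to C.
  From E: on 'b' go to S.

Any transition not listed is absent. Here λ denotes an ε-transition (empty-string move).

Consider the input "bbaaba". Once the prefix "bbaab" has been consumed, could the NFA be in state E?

Start in {S}.
Read 'b': {S} → {A, D, E}.
Read 'b': {A, D, E} → {S, A, C, D, E}.
Read 'a': {S, A, C, D, E} → {S, A, B, C, D, E}.
Read 'a': {S, A, B, C, D, E} → {S, A, B, C, D, E}.
Read 'b': {S, A, B, C, D, E} → {S, A, B, C, D, E}.
State E is in {S, A, B, C, D, E}.

Yes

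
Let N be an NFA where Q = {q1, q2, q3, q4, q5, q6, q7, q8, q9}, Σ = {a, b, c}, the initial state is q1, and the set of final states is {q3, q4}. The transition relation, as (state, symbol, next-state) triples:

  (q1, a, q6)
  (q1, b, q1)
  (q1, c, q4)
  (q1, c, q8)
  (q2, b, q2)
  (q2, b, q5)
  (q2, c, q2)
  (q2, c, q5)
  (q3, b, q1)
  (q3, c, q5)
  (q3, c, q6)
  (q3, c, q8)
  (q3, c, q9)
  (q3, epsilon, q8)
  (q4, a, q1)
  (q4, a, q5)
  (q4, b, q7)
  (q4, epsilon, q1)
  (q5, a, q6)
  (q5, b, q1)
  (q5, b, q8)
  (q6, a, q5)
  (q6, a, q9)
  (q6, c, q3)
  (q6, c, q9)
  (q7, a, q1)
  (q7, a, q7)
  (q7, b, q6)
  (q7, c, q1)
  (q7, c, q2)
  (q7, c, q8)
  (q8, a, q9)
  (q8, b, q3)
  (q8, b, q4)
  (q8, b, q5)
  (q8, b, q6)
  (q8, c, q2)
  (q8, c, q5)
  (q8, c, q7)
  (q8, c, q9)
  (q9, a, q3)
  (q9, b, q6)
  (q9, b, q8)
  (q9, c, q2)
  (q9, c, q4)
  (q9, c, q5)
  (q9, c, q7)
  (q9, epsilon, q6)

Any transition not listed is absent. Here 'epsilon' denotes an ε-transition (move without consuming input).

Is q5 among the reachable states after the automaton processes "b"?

Start in {q1}.
Read 'b': q1→{q1}; now {q1}.
State q5 is not in {q1}.

No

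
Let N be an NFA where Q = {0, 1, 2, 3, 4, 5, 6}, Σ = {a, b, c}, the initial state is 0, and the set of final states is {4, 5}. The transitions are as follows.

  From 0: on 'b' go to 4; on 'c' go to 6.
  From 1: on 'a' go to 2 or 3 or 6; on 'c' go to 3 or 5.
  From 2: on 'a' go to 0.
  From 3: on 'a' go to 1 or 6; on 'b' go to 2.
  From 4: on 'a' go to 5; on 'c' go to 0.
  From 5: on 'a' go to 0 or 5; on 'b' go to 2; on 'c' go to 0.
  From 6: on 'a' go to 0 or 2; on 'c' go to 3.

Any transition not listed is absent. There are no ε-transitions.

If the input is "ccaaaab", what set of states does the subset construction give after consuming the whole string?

{2, 4}

Start in {0}.
Read 'c': {0} → {6}.
Read 'c': {6} → {3}.
Read 'a': {3} → {1, 6}.
Read 'a': {1, 6} → {0, 2, 3, 6}.
Read 'a': {0, 2, 3, 6} → {0, 1, 2, 6}.
Read 'a': {0, 1, 2, 6} → {0, 2, 3, 6}.
Read 'b': {0, 2, 3, 6} → {2, 4}.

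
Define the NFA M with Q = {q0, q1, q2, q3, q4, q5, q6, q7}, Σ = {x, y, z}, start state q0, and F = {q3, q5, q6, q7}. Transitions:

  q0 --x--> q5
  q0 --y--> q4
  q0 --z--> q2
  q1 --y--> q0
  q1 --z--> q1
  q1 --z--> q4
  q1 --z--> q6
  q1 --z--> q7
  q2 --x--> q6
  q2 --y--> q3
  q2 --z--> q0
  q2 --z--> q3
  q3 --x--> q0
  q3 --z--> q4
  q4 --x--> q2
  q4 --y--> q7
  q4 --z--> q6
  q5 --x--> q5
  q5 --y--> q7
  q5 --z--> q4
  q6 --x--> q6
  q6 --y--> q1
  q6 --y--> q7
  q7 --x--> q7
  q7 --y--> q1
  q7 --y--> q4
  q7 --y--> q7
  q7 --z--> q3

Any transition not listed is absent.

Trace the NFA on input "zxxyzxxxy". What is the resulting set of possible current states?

{q1, q4, q7}

Start in {q0}.
Read 'z': {q0} → {q2}.
Read 'x': {q2} → {q6}.
Read 'x': {q6} → {q6}.
Read 'y': {q6} → {q1, q7}.
Read 'z': {q1, q7} → {q1, q3, q4, q6, q7}.
Read 'x': {q1, q3, q4, q6, q7} → {q0, q2, q6, q7}.
Read 'x': {q0, q2, q6, q7} → {q5, q6, q7}.
Read 'x': {q5, q6, q7} → {q5, q6, q7}.
Read 'y': {q5, q6, q7} → {q1, q4, q7}.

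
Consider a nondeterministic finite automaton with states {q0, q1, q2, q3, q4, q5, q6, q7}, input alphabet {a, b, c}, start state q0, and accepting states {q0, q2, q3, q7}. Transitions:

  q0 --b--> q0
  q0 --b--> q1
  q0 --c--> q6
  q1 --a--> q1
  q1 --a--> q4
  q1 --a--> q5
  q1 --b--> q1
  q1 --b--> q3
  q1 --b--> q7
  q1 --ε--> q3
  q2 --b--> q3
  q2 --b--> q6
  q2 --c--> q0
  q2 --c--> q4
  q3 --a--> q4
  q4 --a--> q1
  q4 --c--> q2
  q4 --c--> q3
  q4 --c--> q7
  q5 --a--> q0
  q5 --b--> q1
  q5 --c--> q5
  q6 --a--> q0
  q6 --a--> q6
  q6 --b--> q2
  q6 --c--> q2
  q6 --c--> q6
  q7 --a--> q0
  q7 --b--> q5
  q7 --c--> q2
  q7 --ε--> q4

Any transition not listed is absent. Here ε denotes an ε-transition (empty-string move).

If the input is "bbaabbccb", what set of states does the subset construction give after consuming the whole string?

{q0, q1, q2, q3, q5, q6}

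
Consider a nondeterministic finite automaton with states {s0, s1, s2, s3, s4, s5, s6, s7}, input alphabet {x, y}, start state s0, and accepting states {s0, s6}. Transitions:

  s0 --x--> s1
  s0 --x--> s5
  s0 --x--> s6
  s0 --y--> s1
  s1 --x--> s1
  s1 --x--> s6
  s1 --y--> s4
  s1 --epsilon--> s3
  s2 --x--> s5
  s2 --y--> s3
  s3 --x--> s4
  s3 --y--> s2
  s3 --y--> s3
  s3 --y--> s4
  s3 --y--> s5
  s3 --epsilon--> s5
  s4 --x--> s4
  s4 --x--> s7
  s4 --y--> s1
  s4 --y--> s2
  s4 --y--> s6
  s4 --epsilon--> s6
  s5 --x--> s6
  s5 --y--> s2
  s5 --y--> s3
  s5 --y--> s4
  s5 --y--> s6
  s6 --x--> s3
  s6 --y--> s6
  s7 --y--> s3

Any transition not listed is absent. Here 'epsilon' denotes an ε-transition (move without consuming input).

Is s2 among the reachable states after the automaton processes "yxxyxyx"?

Start in {s0}.
Read 'y': s0→{s1}; union {s1}; ε-closure = {s1, s3, s5}.
Read 'x': s1→{s1, s6}, s3→{s4}, s5→{s6}; union {s1, s4, s6}; ε-closure = {s1, s3, s4, s5, s6}.
Read 'x': s1→{s1, s6}, s3→{s4}, s4→{s4, s7}, s5→{s6}, s6→{s3}; union {s1, s3, s4, s6, s7}; ε-closure = {s1, s3, s4, s5, s6, s7}.
Read 'y': s1→{s4}, s3→{s2, s3, s4, s5}, s4→{s1, s2, s6}, s5→{s2, s3, s4, s6}, s6→{s6}, s7→{s3}; now {s1, s2, s3, s4, s5, s6}.
Read 'x': s1→{s1, s6}, s2→{s5}, s3→{s4}, s4→{s4, s7}, s5→{s6}, s6→{s3}; now {s1, s3, s4, s5, s6, s7}.
Read 'y': s1→{s4}, s3→{s2, s3, s4, s5}, s4→{s1, s2, s6}, s5→{s2, s3, s4, s6}, s6→{s6}, s7→{s3}; now {s1, s2, s3, s4, s5, s6}.
Read 'x': s1→{s1, s6}, s2→{s5}, s3→{s4}, s4→{s4, s7}, s5→{s6}, s6→{s3}; now {s1, s3, s4, s5, s6, s7}.
State s2 is not in {s1, s3, s4, s5, s6, s7}.

No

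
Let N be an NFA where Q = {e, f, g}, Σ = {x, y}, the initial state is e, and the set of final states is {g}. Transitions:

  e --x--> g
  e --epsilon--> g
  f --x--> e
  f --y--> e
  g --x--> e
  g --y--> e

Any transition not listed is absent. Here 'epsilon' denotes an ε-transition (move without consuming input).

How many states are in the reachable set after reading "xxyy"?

2

Start: ε-closure({e}) = {e, g}.
Read 'x': e→{g}, g→{e}; now {e, g}.
Read 'x': e→{g}, g→{e}; now {e, g}.
Read 'y': e→∅, g→{e}; union {e}; ε-closure = {e, g}.
Read 'y': e→∅, g→{e}; union {e}; ε-closure = {e, g}.
That set has 2 states.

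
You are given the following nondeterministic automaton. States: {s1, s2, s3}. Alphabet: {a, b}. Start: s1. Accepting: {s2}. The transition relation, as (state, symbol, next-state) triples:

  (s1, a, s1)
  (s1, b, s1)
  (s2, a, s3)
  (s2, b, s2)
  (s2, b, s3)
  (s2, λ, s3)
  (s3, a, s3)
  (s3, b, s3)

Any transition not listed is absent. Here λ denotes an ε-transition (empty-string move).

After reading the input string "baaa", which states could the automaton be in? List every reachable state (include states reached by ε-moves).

{s1}

Start in {s1}.
Read 'b': {s1} → {s1}.
Read 'a': {s1} → {s1}.
Read 'a': {s1} → {s1}.
Read 'a': {s1} → {s1}.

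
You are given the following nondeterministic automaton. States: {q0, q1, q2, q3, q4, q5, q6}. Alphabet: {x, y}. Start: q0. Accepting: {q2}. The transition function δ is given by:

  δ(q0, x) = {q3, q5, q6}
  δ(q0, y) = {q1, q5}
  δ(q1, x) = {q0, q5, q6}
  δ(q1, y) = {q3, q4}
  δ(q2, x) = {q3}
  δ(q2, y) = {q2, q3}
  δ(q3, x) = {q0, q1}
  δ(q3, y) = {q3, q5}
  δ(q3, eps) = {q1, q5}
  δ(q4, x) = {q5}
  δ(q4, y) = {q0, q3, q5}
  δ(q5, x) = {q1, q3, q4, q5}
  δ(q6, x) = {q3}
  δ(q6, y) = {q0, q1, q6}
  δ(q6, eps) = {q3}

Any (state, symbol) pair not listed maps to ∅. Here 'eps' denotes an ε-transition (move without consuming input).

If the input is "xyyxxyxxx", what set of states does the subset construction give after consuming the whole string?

Start in {q0}.
Read 'x': {q0} → {q1, q3, q5, q6}.
Read 'y': {q1, q3, q5, q6} → {q0, q1, q3, q4, q5, q6}.
Read 'y': {q0, q1, q3, q4, q5, q6} → {q0, q1, q3, q4, q5, q6}.
Read 'x': {q0, q1, q3, q4, q5, q6} → {q0, q1, q3, q4, q5, q6}.
Read 'x': {q0, q1, q3, q4, q5, q6} → {q0, q1, q3, q4, q5, q6}.
Read 'y': {q0, q1, q3, q4, q5, q6} → {q0, q1, q3, q4, q5, q6}.
Read 'x': {q0, q1, q3, q4, q5, q6} → {q0, q1, q3, q4, q5, q6}.
Read 'x': {q0, q1, q3, q4, q5, q6} → {q0, q1, q3, q4, q5, q6}.
Read 'x': {q0, q1, q3, q4, q5, q6} → {q0, q1, q3, q4, q5, q6}.

{q0, q1, q3, q4, q5, q6}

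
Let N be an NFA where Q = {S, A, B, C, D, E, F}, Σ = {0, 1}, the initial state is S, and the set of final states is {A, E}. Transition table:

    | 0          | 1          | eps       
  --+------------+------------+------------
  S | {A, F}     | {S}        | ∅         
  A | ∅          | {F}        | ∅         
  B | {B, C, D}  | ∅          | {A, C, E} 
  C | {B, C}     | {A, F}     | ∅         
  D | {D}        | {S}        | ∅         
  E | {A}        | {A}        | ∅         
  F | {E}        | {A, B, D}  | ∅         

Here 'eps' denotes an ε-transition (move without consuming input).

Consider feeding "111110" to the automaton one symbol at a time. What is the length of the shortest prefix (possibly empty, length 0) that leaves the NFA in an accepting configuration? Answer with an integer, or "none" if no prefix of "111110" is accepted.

Start in {S}.
Read '1': {S} → {S}.
Read '1': {S} → {S}.
Read '1': {S} → {S}.
Read '1': {S} → {S}.
Read '1': {S} → {S}.
Read '0': {S} → {A, F}.
None of the earlier sets intersect F, but {A, F} does.

6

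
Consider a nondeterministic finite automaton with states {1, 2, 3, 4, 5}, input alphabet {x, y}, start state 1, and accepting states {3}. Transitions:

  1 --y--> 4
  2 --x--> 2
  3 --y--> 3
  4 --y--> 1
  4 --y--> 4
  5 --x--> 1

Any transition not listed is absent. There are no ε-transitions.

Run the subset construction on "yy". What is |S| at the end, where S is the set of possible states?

Start in {1}.
Read 'y': {1} → {4}.
Read 'y': {4} → {1, 4}.
That set has 2 states.

2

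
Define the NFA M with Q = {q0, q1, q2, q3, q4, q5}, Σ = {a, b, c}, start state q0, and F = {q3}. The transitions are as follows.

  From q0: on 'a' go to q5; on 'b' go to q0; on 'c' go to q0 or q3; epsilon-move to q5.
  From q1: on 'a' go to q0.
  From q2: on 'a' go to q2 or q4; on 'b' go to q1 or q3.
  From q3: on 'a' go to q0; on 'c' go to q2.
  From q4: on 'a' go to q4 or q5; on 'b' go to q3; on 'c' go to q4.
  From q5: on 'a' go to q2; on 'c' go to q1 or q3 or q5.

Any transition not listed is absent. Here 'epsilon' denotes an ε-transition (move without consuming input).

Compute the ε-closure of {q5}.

{q5}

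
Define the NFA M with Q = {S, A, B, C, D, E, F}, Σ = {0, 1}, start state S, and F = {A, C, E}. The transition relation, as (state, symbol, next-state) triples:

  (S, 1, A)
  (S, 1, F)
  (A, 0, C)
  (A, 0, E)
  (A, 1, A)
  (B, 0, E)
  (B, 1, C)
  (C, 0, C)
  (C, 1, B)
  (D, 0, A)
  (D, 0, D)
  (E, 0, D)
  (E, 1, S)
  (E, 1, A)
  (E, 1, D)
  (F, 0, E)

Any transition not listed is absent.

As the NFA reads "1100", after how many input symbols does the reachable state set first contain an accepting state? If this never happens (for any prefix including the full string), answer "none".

Start in {S}.
Read '1': S→{A, F}; now {A, F}.
None of the earlier sets intersect F, but {A, F} does.

1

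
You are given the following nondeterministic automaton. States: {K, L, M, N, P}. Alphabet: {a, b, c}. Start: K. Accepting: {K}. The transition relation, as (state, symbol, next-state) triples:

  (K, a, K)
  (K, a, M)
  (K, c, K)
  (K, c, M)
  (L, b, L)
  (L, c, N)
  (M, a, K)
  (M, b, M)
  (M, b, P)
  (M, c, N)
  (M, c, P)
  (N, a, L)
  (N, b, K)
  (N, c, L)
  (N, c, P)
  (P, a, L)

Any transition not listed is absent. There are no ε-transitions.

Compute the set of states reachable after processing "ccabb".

Start in {K}.
Read 'c': {K} → {K, M}.
Read 'c': {K, M} → {K, M, N, P}.
Read 'a': {K, M, N, P} → {K, L, M}.
Read 'b': {K, L, M} → {L, M, P}.
Read 'b': {L, M, P} → {L, M, P}.

{L, M, P}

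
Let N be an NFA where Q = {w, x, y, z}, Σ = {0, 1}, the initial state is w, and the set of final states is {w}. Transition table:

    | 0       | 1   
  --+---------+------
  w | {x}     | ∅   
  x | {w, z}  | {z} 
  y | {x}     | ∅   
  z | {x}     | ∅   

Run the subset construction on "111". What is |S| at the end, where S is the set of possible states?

0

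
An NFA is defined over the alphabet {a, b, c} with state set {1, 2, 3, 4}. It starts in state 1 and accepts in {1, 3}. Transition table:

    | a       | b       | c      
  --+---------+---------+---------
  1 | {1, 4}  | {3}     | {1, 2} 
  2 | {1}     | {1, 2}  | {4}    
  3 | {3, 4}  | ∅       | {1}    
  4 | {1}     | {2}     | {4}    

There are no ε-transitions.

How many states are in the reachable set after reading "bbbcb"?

Start in {1}.
Read 'b': 1→{3}; now {3}.
Read 'b': 3→∅; now ∅.
The set is empty and remains empty for the remaining 3 symbols.
That set has 0 states.

0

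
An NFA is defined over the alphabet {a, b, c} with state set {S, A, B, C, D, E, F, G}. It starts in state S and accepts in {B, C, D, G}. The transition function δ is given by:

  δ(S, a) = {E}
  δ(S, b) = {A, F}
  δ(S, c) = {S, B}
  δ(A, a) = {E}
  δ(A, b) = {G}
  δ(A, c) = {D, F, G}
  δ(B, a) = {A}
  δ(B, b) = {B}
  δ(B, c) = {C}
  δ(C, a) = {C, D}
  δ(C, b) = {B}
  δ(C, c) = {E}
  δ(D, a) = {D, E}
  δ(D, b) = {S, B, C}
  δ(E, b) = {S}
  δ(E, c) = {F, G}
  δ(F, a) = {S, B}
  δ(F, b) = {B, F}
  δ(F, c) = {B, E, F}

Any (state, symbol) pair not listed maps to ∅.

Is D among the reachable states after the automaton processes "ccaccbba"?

Start in {S}.
Read 'c': S→{S, B}; now {S, B}.
Read 'c': S→{S, B}, B→{C}; now {S, B, C}.
Read 'a': S→{E}, B→{A}, C→{C, D}; now {A, C, D, E}.
Read 'c': A→{D, F, G}, C→{E}, D→∅, E→{F, G}; now {D, E, F, G}.
Read 'c': D→∅, E→{F, G}, F→{B, E, F}, G→∅; now {B, E, F, G}.
Read 'b': B→{B}, E→{S}, F→{B, F}, G→∅; now {S, B, F}.
Read 'b': S→{A, F}, B→{B}, F→{B, F}; now {A, B, F}.
Read 'a': A→{E}, B→{A}, F→{S, B}; now {S, A, B, E}.
State D is not in {S, A, B, E}.

No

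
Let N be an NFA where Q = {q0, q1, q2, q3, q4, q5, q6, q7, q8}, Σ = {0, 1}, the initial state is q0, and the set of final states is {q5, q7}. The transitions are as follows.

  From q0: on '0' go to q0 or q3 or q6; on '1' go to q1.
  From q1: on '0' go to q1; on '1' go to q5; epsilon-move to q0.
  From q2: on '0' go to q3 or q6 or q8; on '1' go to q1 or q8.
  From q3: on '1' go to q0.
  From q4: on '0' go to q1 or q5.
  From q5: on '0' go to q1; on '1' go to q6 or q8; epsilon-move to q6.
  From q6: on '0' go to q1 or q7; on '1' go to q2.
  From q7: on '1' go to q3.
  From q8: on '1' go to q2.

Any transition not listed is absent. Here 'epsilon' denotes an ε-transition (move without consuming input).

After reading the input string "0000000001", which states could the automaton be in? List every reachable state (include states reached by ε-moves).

Start in {q0}.
Read '0': q0→{q0, q3, q6}; now {q0, q3, q6}.
Read '0': q0→{q0, q3, q6}, q3→∅, q6→{q1, q7}; now {q0, q1, q3, q6, q7}.
Read '0': q0→{q0, q3, q6}, q1→{q1}, q3→∅, q6→{q1, q7}, q7→∅; now {q0, q1, q3, q6, q7}.
Read '0': q0→{q0, q3, q6}, q1→{q1}, q3→∅, q6→{q1, q7}, q7→∅; now {q0, q1, q3, q6, q7}.
Read '0': q0→{q0, q3, q6}, q1→{q1}, q3→∅, q6→{q1, q7}, q7→∅; now {q0, q1, q3, q6, q7}.
Read '0': q0→{q0, q3, q6}, q1→{q1}, q3→∅, q6→{q1, q7}, q7→∅; now {q0, q1, q3, q6, q7}.
Read '0': q0→{q0, q3, q6}, q1→{q1}, q3→∅, q6→{q1, q7}, q7→∅; now {q0, q1, q3, q6, q7}.
Read '0': q0→{q0, q3, q6}, q1→{q1}, q3→∅, q6→{q1, q7}, q7→∅; now {q0, q1, q3, q6, q7}.
Read '0': q0→{q0, q3, q6}, q1→{q1}, q3→∅, q6→{q1, q7}, q7→∅; now {q0, q1, q3, q6, q7}.
Read '1': q0→{q1}, q1→{q5}, q3→{q0}, q6→{q2}, q7→{q3}; union {q0, q1, q2, q3, q5}; ε-closure = {q0, q1, q2, q3, q5, q6}.

{q0, q1, q2, q3, q5, q6}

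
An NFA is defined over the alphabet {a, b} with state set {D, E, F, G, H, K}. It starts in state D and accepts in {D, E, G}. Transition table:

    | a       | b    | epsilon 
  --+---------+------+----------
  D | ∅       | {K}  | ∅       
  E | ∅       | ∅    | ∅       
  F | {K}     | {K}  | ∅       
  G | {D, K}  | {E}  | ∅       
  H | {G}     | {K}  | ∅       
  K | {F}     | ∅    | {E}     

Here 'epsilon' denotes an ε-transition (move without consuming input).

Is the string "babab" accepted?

Yes

Start in {D}.
Read 'b': D→{K}; union {K}; ε-closure = {E, K}.
Read 'a': E→∅, K→{F}; now {F}.
Read 'b': F→{K}; union {K}; ε-closure = {E, K}.
Read 'a': E→∅, K→{F}; now {F}.
Read 'b': F→{K}; union {K}; ε-closure = {E, K}.
The final set {E, K} contains the accepting state E.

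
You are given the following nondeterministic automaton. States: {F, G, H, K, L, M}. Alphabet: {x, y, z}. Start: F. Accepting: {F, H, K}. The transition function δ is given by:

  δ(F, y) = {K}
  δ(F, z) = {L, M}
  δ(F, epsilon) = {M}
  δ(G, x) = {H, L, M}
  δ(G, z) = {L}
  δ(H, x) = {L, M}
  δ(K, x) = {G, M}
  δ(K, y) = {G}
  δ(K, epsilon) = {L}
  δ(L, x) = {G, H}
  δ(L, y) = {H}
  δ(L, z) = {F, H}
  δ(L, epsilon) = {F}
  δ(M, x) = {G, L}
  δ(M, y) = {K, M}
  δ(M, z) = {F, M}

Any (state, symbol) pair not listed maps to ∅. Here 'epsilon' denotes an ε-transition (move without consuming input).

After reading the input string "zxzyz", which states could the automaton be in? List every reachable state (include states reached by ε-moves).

Start: ε-closure({F}) = {F, M}.
Read 'z': F→{L, M}, M→{F, M}; now {F, L, M}.
Read 'x': F→∅, L→{G, H}, M→{G, L}; union {G, H, L}; ε-closure = {F, G, H, L, M}.
Read 'z': F→{L, M}, G→{L}, H→∅, L→{F, H}, M→{F, M}; now {F, H, L, M}.
Read 'y': F→{K}, H→∅, L→{H}, M→{K, M}; union {H, K, M}; ε-closure = {F, H, K, L, M}.
Read 'z': F→{L, M}, H→∅, K→∅, L→{F, H}, M→{F, M}; now {F, H, L, M}.

{F, H, L, M}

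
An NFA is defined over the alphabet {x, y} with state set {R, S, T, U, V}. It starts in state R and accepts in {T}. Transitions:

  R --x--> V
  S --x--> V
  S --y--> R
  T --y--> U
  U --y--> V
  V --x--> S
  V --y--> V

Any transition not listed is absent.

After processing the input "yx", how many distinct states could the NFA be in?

Start in {R}.
Read 'y': R→∅; now ∅.
The set is empty and remains empty for the remaining 1 symbol.
That set has 0 states.

0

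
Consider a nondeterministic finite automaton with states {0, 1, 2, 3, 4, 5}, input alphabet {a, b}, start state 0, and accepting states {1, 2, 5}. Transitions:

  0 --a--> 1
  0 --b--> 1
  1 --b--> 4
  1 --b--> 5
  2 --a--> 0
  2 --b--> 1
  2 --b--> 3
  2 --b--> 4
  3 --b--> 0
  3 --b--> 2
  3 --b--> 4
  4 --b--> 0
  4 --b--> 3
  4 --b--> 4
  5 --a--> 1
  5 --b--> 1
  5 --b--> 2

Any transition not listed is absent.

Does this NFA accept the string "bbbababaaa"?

No

Start in {0}.
Read 'b': 0→{1}; now {1}.
Read 'b': 1→{4, 5}; now {4, 5}.
Read 'b': 4→{0, 3, 4}, 5→{1, 2}; now {0, 1, 2, 3, 4}.
Read 'a': 0→{1}, 1→∅, 2→{0}, 3→∅, 4→∅; now {0, 1}.
Read 'b': 0→{1}, 1→{4, 5}; now {1, 4, 5}.
Read 'a': 1→∅, 4→∅, 5→{1}; now {1}.
Read 'b': 1→{4, 5}; now {4, 5}.
Read 'a': 4→∅, 5→{1}; now {1}.
Read 'a': 1→∅; now ∅.
The set is empty and remains empty for the remaining 1 symbol.
The final set ∅ contains no accepting state.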